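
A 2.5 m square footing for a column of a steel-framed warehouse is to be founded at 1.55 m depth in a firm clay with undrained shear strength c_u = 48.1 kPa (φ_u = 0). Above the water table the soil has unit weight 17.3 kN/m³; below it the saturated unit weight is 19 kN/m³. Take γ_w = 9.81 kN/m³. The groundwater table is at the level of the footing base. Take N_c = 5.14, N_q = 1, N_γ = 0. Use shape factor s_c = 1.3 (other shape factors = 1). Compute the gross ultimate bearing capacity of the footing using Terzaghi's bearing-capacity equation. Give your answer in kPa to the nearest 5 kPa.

q_ult ≈ 350 kPa

Effective surcharge at the founding depth q = γ·D_f = 17.3 × 1.55 = 26.815 kPa.
q_ult = c·N_c·s_c + q·N_q
     = 48.1 × 5.14 × 1.3 + 26.815 × 1
     = 321.4 + 26.815 = 348.22 kPa.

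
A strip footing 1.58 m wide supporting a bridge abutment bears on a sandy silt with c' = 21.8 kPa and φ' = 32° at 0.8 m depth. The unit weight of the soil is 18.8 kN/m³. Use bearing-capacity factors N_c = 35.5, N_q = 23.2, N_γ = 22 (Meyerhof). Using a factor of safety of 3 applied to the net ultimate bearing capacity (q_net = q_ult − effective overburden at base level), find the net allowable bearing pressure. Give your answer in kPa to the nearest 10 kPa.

q_all(net) ≈ 480 kPa

q = γ·D_f = 18.8 × 0.8 = 15.04 kPa.
c·N_c = 21.8 × 35.5 = 773.9 kPa
q·N_q = 15.04 × 23.2 = 348.93 kPa
0.5·γ·B·N_γ = 0.5 × 18.8 × 1.58 × 22 = 326.74 kPa
q_ult = 773.9 + 348.93 + 326.74 = 1449.6 kPa.
Net ultimate: q_net = 1449.6 − 15.04 = 1434.5 kPa.
q_all(net) = 1434.5 / 3 = 478.18 kPa.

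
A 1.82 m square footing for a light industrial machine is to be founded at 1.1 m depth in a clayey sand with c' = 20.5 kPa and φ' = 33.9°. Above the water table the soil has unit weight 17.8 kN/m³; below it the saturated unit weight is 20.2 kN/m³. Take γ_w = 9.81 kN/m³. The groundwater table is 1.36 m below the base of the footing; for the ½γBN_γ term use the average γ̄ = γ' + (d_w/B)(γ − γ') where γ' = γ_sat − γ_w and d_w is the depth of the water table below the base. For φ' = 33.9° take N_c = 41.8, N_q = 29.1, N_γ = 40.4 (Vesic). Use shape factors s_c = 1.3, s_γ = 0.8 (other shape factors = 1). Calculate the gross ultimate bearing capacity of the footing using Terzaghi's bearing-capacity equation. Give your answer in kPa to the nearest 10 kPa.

q_ult ≈ 2150 kPa

Effective surcharge at the founding depth q = γ·D_f = 17.8 × 1.1 = 19.58 kPa.
With d_w = 1.36 m < B, γ̄ = 10.39 + (1.36/1.82) × (17.8 − 10.39) = 15.927 kN/m³.
q_ult = c·N_c·s_c + q·N_q + 0.5·γ·B·N_γ·s_γ
     = 20.5 × 41.8 × 1.3 + 19.58 × 29.1 + 0.5 × 15.927 × 1.82 × 40.4 × 0.8
     = 1114 + 569.78 + 468.44 = 2152.2 kPa.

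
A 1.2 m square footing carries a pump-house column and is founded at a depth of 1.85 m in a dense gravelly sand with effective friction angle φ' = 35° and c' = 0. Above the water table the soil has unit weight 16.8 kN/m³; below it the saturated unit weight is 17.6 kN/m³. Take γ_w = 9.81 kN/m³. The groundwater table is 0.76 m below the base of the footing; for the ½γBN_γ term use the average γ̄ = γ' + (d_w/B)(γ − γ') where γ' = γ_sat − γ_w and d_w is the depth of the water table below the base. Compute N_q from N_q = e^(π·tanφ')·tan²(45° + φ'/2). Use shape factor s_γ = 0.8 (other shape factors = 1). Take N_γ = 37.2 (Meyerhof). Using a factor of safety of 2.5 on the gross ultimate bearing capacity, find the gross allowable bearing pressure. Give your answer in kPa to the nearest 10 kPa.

q_all ≈ 510 kPa

N_q = e^(π·tan35°)·tan²(62.5°) = 33.3.
Effective surcharge at the founding depth q = γ·D_f = 16.8 × 1.85 = 31.08 kPa.
With d_w = 0.76 m < B, γ̄ = 7.79 + (0.76/1.2) × (16.8 − 7.79) = 13.496 kN/m³.
q_ult = q·N_q + 0.5·γ·B·N_γ·s_γ
     = 31.08 × 33.296 + 0.5 × 13.496 × 1.2 × 37.2 × 0.8
     = 1034.8 + 240.99 = 1275.8 kPa.
q_all = 1275.8 / 2.5 = 510.33 kPa.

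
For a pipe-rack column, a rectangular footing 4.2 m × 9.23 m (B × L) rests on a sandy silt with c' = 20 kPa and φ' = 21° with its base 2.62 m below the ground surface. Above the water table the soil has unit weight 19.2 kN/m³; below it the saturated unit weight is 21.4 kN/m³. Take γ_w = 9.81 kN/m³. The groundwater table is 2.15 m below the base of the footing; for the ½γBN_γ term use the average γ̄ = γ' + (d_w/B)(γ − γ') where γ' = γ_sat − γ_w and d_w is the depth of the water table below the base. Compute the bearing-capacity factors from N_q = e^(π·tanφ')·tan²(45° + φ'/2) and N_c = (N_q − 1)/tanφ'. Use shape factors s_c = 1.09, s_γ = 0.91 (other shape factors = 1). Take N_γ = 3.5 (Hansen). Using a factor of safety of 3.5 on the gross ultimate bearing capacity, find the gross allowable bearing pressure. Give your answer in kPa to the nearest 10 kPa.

q_all ≈ 230 kPa

N_q = e^(π·tan21°)·tan²(55.5°) = 7.07; N_c = (N_q − 1)/tanφ' = 15.81.
q = γ·D_f = 19.2 × 2.62 = 50.304 kPa.
γ' = 11.59 kN/m³; averaging over the depth B below the base, γ̄ = γ' + (d_w/B)(γ − γ') = 15.486 kN/m³.
c·N_c·s_c = 20 × 15.815 × 1.09 = 344.76 kPa
q·N_q = 50.304 × 7.0708 = 355.69 kPa
0.5·γ·B·N_γ·s_γ = 0.5 × 15.486 × 4.2 × 3.5 × 0.91 = 103.58 kPa
q_ult = 344.76 + 355.69 + 103.58 = 804.03 kPa.
q_all = 804.03 / 3.5 = 229.72 kPa.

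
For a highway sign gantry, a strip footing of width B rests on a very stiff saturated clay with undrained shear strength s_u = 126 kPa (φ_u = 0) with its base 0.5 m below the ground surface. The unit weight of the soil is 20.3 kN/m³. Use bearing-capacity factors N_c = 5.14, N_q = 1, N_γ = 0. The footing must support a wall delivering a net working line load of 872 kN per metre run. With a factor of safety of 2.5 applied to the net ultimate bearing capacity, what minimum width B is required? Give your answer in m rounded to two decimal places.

Effective surcharge at the founding depth q = γ·D_f = 20.3 × 0.5 = 10.15 kPa.
q_ult = c·N_c + q·N_q
     = 126 × 5.14 + 10.15 × 1
     = 647.64 + 10.15 = 657.79 kPa.
For φ = 0 the ½γBN_γ term vanishes, so q_ult is independent of B. q_net = 657.79 − 10.15 = 647.64 kPa; q_all(net) = 647.64/2.5 = 259.06 kPa.
Required width B = w / q_all(net) = 872 / 259.06 = 3.366 m.

B = 3.37 m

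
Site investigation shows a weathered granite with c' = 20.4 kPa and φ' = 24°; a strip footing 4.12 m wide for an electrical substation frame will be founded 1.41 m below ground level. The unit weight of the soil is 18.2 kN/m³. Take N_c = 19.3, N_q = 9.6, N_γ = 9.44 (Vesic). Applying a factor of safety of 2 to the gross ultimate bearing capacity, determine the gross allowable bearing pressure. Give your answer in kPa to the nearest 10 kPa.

q = γ·D_f = 18.2 × 1.41 = 25.662 kPa.
c·N_c = 20.4 × 19.3 = 393.72 kPa
q·N_q = 25.662 × 9.6 = 246.36 kPa
0.5·γ·B·N_γ = 0.5 × 18.2 × 4.12 × 9.44 = 353.92 kPa
q_ult = 393.72 + 246.36 + 353.92 = 994 kPa.
q_all = q_ult / FS = 994 / 2 = 497 kPa.

q_all ≈ 500 kPa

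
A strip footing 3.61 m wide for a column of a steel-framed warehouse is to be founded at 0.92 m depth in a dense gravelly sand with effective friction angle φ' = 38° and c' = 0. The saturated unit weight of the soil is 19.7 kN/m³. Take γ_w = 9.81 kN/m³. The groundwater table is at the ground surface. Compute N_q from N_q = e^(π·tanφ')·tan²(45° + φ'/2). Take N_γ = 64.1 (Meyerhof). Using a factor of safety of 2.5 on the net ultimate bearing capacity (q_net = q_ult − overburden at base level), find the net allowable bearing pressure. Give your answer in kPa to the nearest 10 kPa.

q_all(net) ≈ 630 kPa

N_q = e^(π·tan38°)·tan²(64°) = 48.93.
Water table at ground surface, so effective unit weight γ' = 19.7 − 9.81 = 9.89 kN/m³ is used throughout; overburden q = 9.89 × 0.92 = 9.0988 kPa; the same γ' applies in the ½γBN_γ term.
Surcharge term q·N_q = 9.0988 × 48.933 = 445.23 kPa; self-weight term 0.5·γ·B·N_γ = 0.5 × 9.89 × 3.61 × 64.1 = 1144.3 kPa.
q_ult = 445.23 + 1144.3 = 1589.5 kPa.
q_net = 1589.5 − 9.0988 = 1580.4 kPa.
q_all(net) = 1580.4 / 2.5 = 632.17 kPa.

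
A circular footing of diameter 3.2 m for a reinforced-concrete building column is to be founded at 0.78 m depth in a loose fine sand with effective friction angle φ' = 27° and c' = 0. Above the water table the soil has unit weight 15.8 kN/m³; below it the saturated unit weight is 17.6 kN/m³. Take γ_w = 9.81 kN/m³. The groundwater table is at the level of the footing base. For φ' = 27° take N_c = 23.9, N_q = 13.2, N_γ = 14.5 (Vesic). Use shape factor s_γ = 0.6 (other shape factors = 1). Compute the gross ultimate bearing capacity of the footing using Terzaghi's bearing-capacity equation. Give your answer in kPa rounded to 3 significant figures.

q_ult ≈ 271 kPa

Effective surcharge at the founding depth q = γ·D_f = 15.8 × 0.78 = 12.324 kPa.
The water table coincides with the base, so in the self-weight term γ → γ' = 7.79 kN/m³.
q_ult = q·N_q + 0.5·γ·B·N_γ·s_γ
     = 12.324 × 13.2 + 0.5 × 7.79 × 3.2 × 14.5 × 0.6
     = 162.68 + 108.44 = 271.11 kPa.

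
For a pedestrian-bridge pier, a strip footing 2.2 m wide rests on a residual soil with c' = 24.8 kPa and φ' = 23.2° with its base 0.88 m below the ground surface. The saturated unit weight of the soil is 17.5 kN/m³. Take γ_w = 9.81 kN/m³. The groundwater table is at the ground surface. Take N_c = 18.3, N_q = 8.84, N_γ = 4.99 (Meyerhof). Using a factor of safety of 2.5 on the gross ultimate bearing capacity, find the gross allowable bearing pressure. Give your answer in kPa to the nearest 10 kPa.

q_all ≈ 220 kPa

Water table at ground surface, so effective unit weight γ' = 17.5 − 9.81 = 7.69 kN/m³ is used throughout; overburden q = 7.69 × 0.88 = 6.7672 kPa; the same γ' applies in the ½γBN_γ term.
Cohesion term c·N_c = 24.8 × 18.3 = 453.84 kPa; surcharge term q·N_q = 6.7672 × 8.84 = 59.822 kPa; self-weight term 0.5·γ·B·N_γ = 0.5 × 7.69 × 2.2 × 4.99 = 42.21 kPa.
q_ult = 453.84 + 59.822 + 42.21 = 555.87 kPa.
q_all = 555.87 / 2.5 = 222.35 kPa.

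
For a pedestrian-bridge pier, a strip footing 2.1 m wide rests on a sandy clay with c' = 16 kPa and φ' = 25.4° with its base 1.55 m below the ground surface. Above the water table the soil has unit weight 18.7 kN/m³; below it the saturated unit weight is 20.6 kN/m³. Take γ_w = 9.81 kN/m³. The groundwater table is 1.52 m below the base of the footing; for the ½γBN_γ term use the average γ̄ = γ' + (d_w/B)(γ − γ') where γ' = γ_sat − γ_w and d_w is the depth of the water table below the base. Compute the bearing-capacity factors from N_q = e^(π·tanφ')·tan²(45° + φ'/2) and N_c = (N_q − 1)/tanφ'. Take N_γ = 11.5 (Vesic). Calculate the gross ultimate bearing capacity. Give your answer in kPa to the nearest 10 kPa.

tan25.4° = 0.4748, so N_q = e^(π×0.4748)·tan²(57.7°) = 4.445 × 2.502 = 11.12.
N_c = (11.12 − 1)/tan25.4° = 21.32.
q = γ·D_f = 18.7 × 1.55 = 28.985 kPa.
γ' = 10.79 kN/m³; averaging over the depth B below the base, γ̄ = γ' + (d_w/B)(γ − γ') = 16.515 kN/m³.
c·N_c = 16 × 21.317 = 341.07 kPa
q·N_q = 28.985 × 11.122 = 322.37 kPa
0.5·γ·B·N_γ = 0.5 × 16.515 × 2.1 × 11.5 = 199.42 kPa
q_ult = 341.07 + 322.37 + 199.42 = 862.86 kPa.

q_ult ≈ 860 kPa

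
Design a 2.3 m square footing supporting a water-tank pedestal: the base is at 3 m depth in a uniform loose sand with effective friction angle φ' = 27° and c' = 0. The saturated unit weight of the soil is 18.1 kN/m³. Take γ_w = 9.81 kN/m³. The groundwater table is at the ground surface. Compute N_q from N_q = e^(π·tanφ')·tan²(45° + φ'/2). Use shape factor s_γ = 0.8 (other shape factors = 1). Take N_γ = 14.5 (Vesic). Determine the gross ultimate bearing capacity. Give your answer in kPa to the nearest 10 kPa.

tan27° = 0.5095, so N_q = e^(π×0.5095)·tan²(58.5°) = 4.957 × 2.663 = 13.2.
Water table at ground surface, so effective unit weight γ' = 18.1 − 9.81 = 8.29 kN/m³ is used throughout; overburden q = 8.29 × 3 = 24.87 kPa; the same γ' applies in the ½γBN_γ term.
Surcharge term q·N_q = 24.87 × 13.199 = 328.26 kPa; self-weight term 0.5·γ·B·N_γ·s_γ = 0.5 × 8.29 × 2.3 × 14.5 × 0.8 = 110.59 kPa.
q_ult = 328.26 + 110.59 = 438.85 kPa.

q_ult ≈ 440 kPa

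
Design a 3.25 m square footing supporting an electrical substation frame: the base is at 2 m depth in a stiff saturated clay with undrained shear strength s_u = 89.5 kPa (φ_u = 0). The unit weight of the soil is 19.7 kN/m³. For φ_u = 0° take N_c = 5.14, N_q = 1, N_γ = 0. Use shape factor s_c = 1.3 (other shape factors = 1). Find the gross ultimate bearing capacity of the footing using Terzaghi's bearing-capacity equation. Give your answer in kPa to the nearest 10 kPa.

q = γ·D_f = 19.7 × 2 = 39.4 kPa.
c·N_c·s_c = 89.5 × 5.14 × 1.3 = 598.04 kPa
q·N_q = 39.4 × 1 = 39.4 kPa
q_ult = 598.04 + 39.4 = 637.44 kPa.

q_ult ≈ 640 kPa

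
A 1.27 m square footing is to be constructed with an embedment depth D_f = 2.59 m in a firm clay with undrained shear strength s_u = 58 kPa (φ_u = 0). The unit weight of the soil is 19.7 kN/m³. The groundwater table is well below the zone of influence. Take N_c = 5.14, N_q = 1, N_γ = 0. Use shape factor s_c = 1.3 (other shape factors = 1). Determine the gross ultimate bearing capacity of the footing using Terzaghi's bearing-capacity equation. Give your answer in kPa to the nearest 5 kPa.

q_ult ≈ 440 kPa

q = γ·D_f = 19.7 × 2.59 = 51.023 kPa.
c·N_c·s_c = 58 × 5.14 × 1.3 = 387.56 kPa
q·N_q = 51.023 × 1 = 51.023 kPa
q_ult = 387.56 + 51.023 = 438.58 kPa.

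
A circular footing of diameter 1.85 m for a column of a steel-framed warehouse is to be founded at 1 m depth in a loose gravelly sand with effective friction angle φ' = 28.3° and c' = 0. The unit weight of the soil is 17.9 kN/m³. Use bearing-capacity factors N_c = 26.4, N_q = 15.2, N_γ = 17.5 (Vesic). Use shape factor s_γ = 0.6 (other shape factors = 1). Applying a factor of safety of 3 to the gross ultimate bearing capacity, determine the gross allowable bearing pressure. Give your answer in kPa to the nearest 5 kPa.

Effective surcharge at the founding depth q = γ·D_f = 17.9 × 1 = 17.9 kPa.
q_ult = q·N_q + 0.5·γ·B·N_γ·s_γ
     = 17.9 × 15.2 + 0.5 × 17.9 × 1.85 × 17.5 × 0.6
     = 272.08 + 173.85 = 445.93 kPa.
q_all = q_ult / FS = 445.93 / 3 = 148.64 kPa.

q_all ≈ 150 kPa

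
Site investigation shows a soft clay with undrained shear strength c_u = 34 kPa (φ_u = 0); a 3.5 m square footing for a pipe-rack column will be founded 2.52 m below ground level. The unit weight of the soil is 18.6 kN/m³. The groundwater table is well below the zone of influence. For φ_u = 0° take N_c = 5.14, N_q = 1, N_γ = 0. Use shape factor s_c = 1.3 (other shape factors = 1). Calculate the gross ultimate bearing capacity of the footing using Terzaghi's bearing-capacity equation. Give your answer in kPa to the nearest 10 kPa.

q_ult ≈ 270 kPa

Overburden at base level: q = 18.6 × 2.52 = 46.872 kPa.
Cohesion term c·N_c·s_c = 34 × 5.14 × 1.3 = 227.19 kPa; surcharge term q·N_q = 46.872 × 1 = 46.872 kPa.
q_ult = 227.19 + 46.872 = 274.06 kPa.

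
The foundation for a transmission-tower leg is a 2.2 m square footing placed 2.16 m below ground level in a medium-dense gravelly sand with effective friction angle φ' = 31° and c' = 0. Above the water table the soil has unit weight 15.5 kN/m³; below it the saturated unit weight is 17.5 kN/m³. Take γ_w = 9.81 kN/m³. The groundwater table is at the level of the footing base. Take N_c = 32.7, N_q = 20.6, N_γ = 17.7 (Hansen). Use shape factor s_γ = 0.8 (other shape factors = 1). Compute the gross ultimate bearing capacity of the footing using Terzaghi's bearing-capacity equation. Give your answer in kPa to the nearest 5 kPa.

q_ult ≈ 810 kPa

Effective surcharge at the founding depth q = γ·D_f = 15.5 × 2.16 = 33.48 kPa.
The water table coincides with the base, so in the self-weight term γ → γ' = 7.69 kN/m³.
q_ult = q·N_q + 0.5·γ·B·N_γ·s_γ
     = 33.48 × 20.6 + 0.5 × 7.69 × 2.2 × 17.7 × 0.8
     = 689.69 + 119.78 = 809.47 kPa.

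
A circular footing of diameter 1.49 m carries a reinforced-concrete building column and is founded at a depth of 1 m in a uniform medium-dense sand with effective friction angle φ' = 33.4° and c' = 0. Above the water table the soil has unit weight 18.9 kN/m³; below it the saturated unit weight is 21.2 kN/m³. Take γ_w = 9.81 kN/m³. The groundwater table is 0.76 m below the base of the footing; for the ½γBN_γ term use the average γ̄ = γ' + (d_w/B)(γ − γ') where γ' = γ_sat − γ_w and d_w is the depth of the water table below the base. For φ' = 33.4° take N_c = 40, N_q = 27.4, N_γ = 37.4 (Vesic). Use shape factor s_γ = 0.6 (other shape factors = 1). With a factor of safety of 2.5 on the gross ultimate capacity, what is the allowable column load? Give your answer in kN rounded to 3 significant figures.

q = γ·D_f = 18.9 × 1 = 18.9 kPa.
γ' = 11.39 kN/m³; averaging over the depth B below the base, γ̄ = γ' + (d_w/B)(γ − γ') = 15.221 kN/m³.
q·N_q = 18.9 × 27.4 = 517.86 kPa
0.5·γ·B·N_γ·s_γ = 0.5 × 15.221 × 1.49 × 37.4 × 0.6 = 254.46 kPa
q_ult = 517.86 + 254.46 = 772.32 kPa.
Gross allowable pressure q_all = 772.32 / 2.5 = 308.93 kPa.
Footing area = 1.7437 m², so allowable column load = 308.93 × 1.7437 = 538.67 kN.

P_all ≈ 539 kN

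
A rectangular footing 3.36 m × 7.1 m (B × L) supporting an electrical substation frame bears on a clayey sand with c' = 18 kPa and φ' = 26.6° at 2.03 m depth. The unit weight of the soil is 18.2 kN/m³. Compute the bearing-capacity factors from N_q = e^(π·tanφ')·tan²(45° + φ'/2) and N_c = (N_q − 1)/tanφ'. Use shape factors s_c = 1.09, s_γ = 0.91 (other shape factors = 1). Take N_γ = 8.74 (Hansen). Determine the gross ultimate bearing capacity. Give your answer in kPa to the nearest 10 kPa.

q_ult ≈ 1170 kPa

tan26.6° = 0.5008, so N_q = e^(π×0.5008)·tan²(58.3°) = 4.822 × 2.622 = 12.64.
N_c = (12.64 − 1)/tan26.6° = 23.25.
Effective surcharge at the founding depth q = γ·D_f = 18.2 × 2.03 = 36.946 kPa.
q_ult = c·N_c·s_c + q·N_q + 0.5·γ·B·N_γ·s_γ
     = 18 × 23.247 × 1.09 + 36.946 × 12.641 + 0.5 × 18.2 × 3.36 × 8.74 × 0.91
     = 456.11 + 467.05 + 243.18 = 1166.3 kPa.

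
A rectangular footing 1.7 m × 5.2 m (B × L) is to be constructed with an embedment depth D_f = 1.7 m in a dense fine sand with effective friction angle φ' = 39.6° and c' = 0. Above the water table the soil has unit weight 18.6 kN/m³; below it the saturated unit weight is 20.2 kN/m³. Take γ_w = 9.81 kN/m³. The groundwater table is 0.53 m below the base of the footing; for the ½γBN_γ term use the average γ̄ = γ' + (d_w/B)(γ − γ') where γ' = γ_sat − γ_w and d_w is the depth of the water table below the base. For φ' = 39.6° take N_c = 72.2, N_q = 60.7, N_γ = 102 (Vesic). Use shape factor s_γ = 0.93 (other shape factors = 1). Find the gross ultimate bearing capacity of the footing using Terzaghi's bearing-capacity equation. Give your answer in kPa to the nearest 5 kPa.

Overburden at base level: q = 18.6 × 1.7 = 31.62 kPa.
The water table is 0.53 m below the base (< B = 1.7 m), so the ½γBN_γ term uses γ̄ = γ' + (d_w/B)(γ − γ') = 10.39 + (0.53/1.7)(18.6 − 10.39) = 12.95 kN/m³.
Surcharge term q·N_q = 31.62 × 60.7 = 1919.3 kPa; self-weight term 0.5·γ·B·N_γ·s_γ = 0.5 × 12.95 × 1.7 × 102 × 0.93 = 1044.1 kPa.
q_ult = 1919.3 + 1044.1 = 2963.5 kPa.

q_ult ≈ 2965 kPa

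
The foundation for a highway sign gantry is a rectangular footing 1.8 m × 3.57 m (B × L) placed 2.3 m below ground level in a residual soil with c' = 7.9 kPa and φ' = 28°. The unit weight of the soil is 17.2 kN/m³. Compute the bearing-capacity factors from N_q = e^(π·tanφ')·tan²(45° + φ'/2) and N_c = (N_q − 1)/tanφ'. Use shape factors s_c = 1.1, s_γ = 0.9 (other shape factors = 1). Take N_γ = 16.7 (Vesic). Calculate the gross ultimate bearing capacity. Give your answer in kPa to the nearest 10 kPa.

tan28° = 0.5317, so N_q = e^(π×0.5317)·tan²(59°) = 5.314 × 2.77 = 14.72.
N_c = (14.72 − 1)/tan28° = 25.8.
Overburden at base level: q = 17.2 × 2.3 = 39.56 kPa.
Cohesion term c·N_c·s_c = 7.9 × 25.803 × 1.1 = 224.23 kPa; surcharge term q·N_q = 39.56 × 14.72 = 582.32 kPa; self-weight term 0.5·γ·B·N_γ·s_γ = 0.5 × 17.2 × 1.8 × 16.7 × 0.9 = 232.66 kPa.
q_ult = 224.23 + 582.32 + 232.66 = 1039.2 kPa.

q_ult ≈ 1040 kPa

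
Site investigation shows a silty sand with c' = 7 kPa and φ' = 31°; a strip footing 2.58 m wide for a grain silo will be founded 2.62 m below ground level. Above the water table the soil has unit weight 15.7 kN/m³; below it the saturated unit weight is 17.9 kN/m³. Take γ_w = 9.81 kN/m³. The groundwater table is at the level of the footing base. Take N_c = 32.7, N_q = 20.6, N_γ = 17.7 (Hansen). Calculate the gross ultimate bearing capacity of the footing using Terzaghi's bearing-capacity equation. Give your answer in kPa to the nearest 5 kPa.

q_ult ≈ 1260 kPa

q = γ·D_f = 15.7 × 2.62 = 41.134 kPa.
For the ½γBN_γ term take γ' = 17.9 − 9.81 = 8.09 kN/m³ (soil below base is submerged).
c·N_c = 7 × 32.7 = 228.9 kPa
q·N_q = 41.134 × 20.6 = 847.36 kPa
0.5·γ·B·N_γ = 0.5 × 8.09 × 2.58 × 17.7 = 184.72 kPa
q_ult = 228.9 + 847.36 + 184.72 = 1261 kPa.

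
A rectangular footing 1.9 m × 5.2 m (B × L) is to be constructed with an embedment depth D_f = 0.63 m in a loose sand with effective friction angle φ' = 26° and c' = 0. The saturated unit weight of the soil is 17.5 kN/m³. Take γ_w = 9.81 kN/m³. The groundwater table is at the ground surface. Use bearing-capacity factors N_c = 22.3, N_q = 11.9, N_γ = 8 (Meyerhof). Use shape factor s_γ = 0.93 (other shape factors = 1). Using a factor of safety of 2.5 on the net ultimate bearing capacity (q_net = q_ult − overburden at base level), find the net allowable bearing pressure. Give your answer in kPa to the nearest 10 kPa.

q_all(net) ≈ 40 kPa

With the water table at the surface the whole profile is submerged: γ' = 17.5 − 9.81 = 7.69 kN/m³, so q = γ'·D_f = 4.8447 kPa; the same γ' applies in the ½γBN_γ term.
q_ult = q·N_q + 0.5·γ·B·N_γ·s_γ
     = 4.8447 × 11.9 + 0.5 × 7.69 × 1.9 × 8 × 0.93
     = 57.652 + 54.353 = 112 kPa.
q_net = 112 − 4.8447 = 107.16 kPa.
q_all(net) = 107.16 / 2.5 = 42.864 kPa.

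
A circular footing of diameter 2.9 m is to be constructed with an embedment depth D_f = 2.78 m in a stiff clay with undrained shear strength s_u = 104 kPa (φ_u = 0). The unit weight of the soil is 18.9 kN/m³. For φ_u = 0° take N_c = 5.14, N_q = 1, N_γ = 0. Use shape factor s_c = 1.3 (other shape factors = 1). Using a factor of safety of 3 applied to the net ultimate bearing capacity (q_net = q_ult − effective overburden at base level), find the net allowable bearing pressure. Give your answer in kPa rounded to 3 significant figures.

Overburden at base level: q = 18.9 × 2.78 = 52.542 kPa.
Cohesion term c·N_c·s_c = 104 × 5.14 × 1.3 = 694.93 kPa; surcharge term q·N_q = 52.542 × 1 = 52.542 kPa.
q_ult = 694.93 + 52.542 = 747.47 kPa.
Net ultimate: q_net = 747.47 − 52.542 = 694.93 kPa.
q_all(net) = 694.93 / 3 = 231.64 kPa.

q_all(net) ≈ 232 kPa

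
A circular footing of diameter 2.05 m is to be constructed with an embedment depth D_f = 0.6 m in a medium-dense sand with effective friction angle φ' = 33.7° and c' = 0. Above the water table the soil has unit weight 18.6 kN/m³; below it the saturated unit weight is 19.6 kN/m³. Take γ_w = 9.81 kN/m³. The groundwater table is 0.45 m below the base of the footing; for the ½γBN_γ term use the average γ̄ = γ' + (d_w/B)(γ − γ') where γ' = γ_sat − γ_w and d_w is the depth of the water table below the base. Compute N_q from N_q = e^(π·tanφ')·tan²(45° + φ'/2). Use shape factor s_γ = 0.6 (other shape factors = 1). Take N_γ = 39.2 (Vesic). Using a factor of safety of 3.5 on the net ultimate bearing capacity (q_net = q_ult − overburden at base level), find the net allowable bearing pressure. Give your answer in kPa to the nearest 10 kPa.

q_all(net) ≈ 170 kPa

N_q = e^(π·tan33.7°)·tan²(61.85°) = 28.39.
q = γ·D_f = 18.6 × 0.6 = 11.16 kPa.
γ' = 9.79 kN/m³; averaging over the depth B below the base, γ̄ = γ' + (d_w/B)(γ − γ') = 11.724 kN/m³.
q·N_q = 11.16 × 28.386 = 316.79 kPa
0.5·γ·B·N_γ·s_γ = 0.5 × 11.724 × 2.05 × 39.2 × 0.6 = 282.64 kPa
q_ult = 316.79 + 282.64 = 599.43 kPa.
q_net = 599.43 − 11.16 = 588.27 kPa.
q_all(net) = 588.27 / 3.5 = 168.08 kPa.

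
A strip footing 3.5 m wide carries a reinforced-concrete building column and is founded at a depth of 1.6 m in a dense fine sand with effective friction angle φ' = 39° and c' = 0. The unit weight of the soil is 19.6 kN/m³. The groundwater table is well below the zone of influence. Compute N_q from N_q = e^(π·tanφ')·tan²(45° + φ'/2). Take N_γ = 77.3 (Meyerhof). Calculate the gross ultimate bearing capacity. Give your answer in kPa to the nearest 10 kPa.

tan39° = 0.8098, so N_q = e^(π×0.8098)·tan²(64.5°) = 12.731 × 4.395 = 55.96.
q = γ·D_f = 19.6 × 1.6 = 31.36 kPa.
q·N_q = 31.36 × 55.957 = 1754.8 kPa
0.5·γ·B·N_γ = 0.5 × 19.6 × 3.5 × 77.3 = 2651.4 kPa
q_ult = 1754.8 + 2651.4 = 4406.2 kPa.

q_ult ≈ 4410 kPa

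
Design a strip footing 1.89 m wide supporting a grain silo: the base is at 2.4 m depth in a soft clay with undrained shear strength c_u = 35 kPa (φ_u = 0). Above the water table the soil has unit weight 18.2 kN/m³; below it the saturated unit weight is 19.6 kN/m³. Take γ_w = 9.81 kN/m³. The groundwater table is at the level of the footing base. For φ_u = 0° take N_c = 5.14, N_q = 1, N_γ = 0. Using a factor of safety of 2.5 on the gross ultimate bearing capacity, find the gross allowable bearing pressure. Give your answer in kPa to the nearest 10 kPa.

q_all ≈ 90 kPa

Effective surcharge at the founding depth q = γ·D_f = 18.2 × 2.4 = 43.68 kPa.
q_ult = c·N_c + q·N_q
     = 35 × 5.14 + 43.68 × 1
     = 179.9 + 43.68 = 223.58 kPa.
q_all = 223.58 / 2.5 = 89.432 kPa.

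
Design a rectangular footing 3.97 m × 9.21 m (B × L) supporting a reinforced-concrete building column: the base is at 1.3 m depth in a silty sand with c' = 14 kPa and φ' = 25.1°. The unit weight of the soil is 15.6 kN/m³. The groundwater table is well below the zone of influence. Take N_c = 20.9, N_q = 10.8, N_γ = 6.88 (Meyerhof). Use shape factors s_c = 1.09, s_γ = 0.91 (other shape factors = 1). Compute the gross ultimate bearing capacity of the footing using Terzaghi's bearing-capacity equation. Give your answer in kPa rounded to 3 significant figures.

q_ult ≈ 732 kPa

Effective surcharge at the founding depth q = γ·D_f = 15.6 × 1.3 = 20.28 kPa.
q_ult = c·N_c·s_c + q·N_q + 0.5·γ·B·N_γ·s_γ
     = 14 × 20.9 × 1.09 + 20.28 × 10.8 + 0.5 × 15.6 × 3.97 × 6.88 × 0.91
     = 318.93 + 219.02 + 193.87 = 731.83 kPa.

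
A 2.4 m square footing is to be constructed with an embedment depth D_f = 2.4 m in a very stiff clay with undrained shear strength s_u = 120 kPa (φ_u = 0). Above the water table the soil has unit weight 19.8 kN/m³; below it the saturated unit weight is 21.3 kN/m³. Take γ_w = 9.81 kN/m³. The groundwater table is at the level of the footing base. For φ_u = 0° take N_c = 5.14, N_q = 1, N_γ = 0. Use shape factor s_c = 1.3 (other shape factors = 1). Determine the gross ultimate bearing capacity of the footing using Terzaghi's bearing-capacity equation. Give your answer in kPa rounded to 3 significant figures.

q_ult ≈ 849 kPa

Effective surcharge at the founding depth q = γ·D_f = 19.8 × 2.4 = 47.52 kPa.
q_ult = c·N_c·s_c + q·N_q
     = 120 × 5.14 × 1.3 + 47.52 × 1
     = 801.84 + 47.52 = 849.36 kPa.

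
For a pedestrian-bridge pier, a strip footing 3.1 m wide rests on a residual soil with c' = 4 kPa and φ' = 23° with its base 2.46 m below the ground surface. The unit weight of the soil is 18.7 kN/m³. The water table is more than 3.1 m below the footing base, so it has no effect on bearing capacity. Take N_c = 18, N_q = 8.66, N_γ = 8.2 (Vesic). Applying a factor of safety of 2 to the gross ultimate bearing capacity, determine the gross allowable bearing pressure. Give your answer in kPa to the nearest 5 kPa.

q_all ≈ 355 kPa

Effective surcharge at the founding depth q = γ·D_f = 18.7 × 2.46 = 46.002 kPa.
q_ult = c·N_c + q·N_q + 0.5·γ·B·N_γ
     = 4 × 18 + 46.002 × 8.66 + 0.5 × 18.7 × 3.1 × 8.2
     = 72 + 398.38 + 237.68 = 708.05 kPa.
q_all = q_ult / FS = 708.05 / 2 = 354.03 kPa.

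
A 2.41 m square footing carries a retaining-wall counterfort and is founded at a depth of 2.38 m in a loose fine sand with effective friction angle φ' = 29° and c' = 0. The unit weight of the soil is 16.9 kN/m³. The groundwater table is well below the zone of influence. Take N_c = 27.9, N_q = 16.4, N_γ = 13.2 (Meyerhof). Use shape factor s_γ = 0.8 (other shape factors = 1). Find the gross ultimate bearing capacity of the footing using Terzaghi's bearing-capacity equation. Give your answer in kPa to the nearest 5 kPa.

Overburden at base level: q = 16.9 × 2.38 = 40.222 kPa.
Surcharge term q·N_q = 40.222 × 16.4 = 659.64 kPa; self-weight term 0.5·γ·B·N_γ·s_γ = 0.5 × 16.9 × 2.41 × 13.2 × 0.8 = 215.05 kPa.
q_ult = 659.64 + 215.05 = 874.69 kPa.

q_ult ≈ 875 kPa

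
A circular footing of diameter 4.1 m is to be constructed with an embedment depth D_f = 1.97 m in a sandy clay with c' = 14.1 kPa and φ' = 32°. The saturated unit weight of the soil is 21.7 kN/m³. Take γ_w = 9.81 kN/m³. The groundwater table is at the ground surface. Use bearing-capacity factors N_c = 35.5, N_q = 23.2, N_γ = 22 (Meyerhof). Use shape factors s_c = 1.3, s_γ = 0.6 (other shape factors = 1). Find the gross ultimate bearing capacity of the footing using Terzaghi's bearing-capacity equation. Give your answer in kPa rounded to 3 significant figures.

q_ult ≈ 1520 kPa

γ' = 21.7 − 9.81 = 11.89 kN/m³ (submerged throughout). q = 11.89 × 1.97 = 23.423 kPa; the same γ' applies in the ½γBN_γ term.
c·N_c·s_c = 14.1 × 35.5 × 1.3 = 650.72 kPa
q·N_q = 23.423 × 23.2 = 543.42 kPa
0.5·γ·B·N_γ·s_γ = 0.5 × 11.89 × 4.1 × 22 × 0.6 = 321.74 kPa
q_ult = 650.72 + 543.42 + 321.74 = 1515.9 kPa.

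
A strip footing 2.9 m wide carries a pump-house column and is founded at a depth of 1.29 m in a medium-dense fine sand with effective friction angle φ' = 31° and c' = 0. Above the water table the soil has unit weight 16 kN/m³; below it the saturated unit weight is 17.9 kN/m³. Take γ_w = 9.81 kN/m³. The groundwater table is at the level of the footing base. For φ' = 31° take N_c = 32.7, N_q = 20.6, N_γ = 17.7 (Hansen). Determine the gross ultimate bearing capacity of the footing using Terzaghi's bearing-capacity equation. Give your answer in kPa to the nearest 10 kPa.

Effective surcharge at the founding depth q = γ·D_f = 16 × 1.29 = 20.64 kPa.
The water table coincides with the base, so in the self-weight term γ → γ' = 8.09 kN/m³.
q_ult = q·N_q + 0.5·γ·B·N_γ
     = 20.64 × 20.6 + 0.5 × 8.09 × 2.9 × 17.7
     = 425.18 + 207.63 = 632.81 kPa.

q_ult ≈ 630 kPa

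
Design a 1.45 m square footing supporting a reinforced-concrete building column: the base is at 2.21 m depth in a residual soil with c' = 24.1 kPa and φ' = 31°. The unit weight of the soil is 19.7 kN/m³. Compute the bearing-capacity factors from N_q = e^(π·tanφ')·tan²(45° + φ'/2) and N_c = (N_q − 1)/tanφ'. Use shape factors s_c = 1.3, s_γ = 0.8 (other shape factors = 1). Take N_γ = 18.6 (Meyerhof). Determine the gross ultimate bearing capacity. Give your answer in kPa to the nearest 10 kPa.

tan31° = 0.6009, so N_q = e^(π×0.6009)·tan²(60.5°) = 6.604 × 3.124 = 20.63.
N_c = (20.63 − 1)/tan31° = 32.67.
q = γ·D_f = 19.7 × 2.21 = 43.537 kPa.
c·N_c·s_c = 24.1 × 32.671 × 1.3 = 1023.6 kPa
q·N_q = 43.537 × 20.631 = 898.2 kPa
0.5·γ·B·N_γ·s_γ = 0.5 × 19.7 × 1.45 × 18.6 × 0.8 = 212.52 kPa
q_ult = 1023.6 + 898.2 + 212.52 = 2134.3 kPa.

q_ult ≈ 2130 kPa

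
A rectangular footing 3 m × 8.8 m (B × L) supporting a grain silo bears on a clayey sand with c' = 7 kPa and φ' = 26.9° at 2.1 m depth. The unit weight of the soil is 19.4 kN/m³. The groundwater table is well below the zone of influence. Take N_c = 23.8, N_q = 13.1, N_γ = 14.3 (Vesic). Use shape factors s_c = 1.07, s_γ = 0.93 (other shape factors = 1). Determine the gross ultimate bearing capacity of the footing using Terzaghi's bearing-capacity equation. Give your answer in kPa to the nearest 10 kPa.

q = γ·D_f = 19.4 × 2.1 = 40.74 kPa.
c·N_c·s_c = 7 × 23.8 × 1.07 = 178.26 kPa
q·N_q = 40.74 × 13.1 = 533.69 kPa
0.5·γ·B·N_γ·s_γ = 0.5 × 19.4 × 3 × 14.3 × 0.93 = 387 kPa
q_ult = 178.26 + 533.69 + 387 = 1099 kPa.

q_ult ≈ 1100 kPa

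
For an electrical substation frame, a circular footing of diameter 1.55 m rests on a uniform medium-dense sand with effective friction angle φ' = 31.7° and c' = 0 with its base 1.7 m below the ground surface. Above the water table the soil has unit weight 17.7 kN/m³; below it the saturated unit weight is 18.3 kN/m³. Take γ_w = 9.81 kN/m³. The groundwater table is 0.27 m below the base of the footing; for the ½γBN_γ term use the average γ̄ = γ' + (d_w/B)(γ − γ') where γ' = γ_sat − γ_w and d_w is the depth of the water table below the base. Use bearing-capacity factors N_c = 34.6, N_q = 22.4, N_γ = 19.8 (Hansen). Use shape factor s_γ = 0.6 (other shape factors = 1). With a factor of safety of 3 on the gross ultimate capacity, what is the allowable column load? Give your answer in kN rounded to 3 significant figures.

Overburden at base level: q = 17.7 × 1.7 = 30.09 kPa.
The water table is 0.27 m below the base (< B = 1.55 m), so the ½γBN_γ term uses γ̄ = γ' + (d_w/B)(γ − γ') = 8.49 + (0.27/1.55)(17.7 − 8.49) = 10.094 kN/m³.
Surcharge term q·N_q = 30.09 × 22.4 = 674.02 kPa; self-weight term 0.5·γ·B·N_γ·s_γ = 0.5 × 10.094 × 1.55 × 19.8 × 0.6 = 92.938 kPa.
q_ult = 674.02 + 92.938 = 766.95 kPa.
Gross allowable pressure q_all = 766.95 / 3 = 255.65 kPa.
Footing area = 1.8869 m², so allowable column load = 255.65 × 1.8869 = 482.39 kN.

P_all ≈ 482 kN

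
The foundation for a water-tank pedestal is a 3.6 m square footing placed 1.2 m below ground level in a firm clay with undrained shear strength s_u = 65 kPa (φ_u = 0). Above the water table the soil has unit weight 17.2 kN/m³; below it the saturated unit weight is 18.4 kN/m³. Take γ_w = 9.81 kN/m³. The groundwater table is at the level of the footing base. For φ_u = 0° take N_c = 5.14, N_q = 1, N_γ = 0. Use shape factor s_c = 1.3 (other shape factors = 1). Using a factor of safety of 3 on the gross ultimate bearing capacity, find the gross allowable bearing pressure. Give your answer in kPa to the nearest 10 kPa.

Overburden at base level: q = 17.2 × 1.2 = 20.64 kPa.
Cohesion term c·N_c·s_c = 65 × 5.14 × 1.3 = 434.33 kPa; surcharge term q·N_q = 20.64 × 1 = 20.64 kPa.
q_ult = 434.33 + 20.64 = 454.97 kPa.
q_all = 454.97 / 3 = 151.66 kPa.

q_all ≈ 150 kPa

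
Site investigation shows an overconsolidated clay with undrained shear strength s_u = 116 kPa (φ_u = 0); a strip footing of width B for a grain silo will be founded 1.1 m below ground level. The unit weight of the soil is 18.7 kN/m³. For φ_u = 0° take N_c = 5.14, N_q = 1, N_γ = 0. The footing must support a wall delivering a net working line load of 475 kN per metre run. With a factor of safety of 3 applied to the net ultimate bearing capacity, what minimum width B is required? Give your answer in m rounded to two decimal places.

B = 2.39 m

q = γ·D_f = 18.7 × 1.1 = 20.57 kPa.
c·N_c = 116 × 5.14 = 596.24 kPa
q·N_q = 20.57 × 1 = 20.57 kPa
q_ult = 596.24 + 20.57 = 616.81 kPa.
For φ = 0 the ½γBN_γ term vanishes, so q_ult is independent of B. q_net = 616.81 − 20.57 = 596.24 kPa; q_all(net) = 596.24/3 = 198.75 kPa.
Required width B = w / q_all(net) = 475 / 198.75 = 2.39 m.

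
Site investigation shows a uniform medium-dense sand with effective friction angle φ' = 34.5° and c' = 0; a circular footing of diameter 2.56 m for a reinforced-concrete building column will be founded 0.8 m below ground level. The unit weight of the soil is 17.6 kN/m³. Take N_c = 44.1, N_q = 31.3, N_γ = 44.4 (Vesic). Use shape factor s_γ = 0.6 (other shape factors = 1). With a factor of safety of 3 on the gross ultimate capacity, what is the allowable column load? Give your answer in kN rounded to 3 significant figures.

P_all ≈ 1790 kN

Effective surcharge at the founding depth q = γ·D_f = 17.6 × 0.8 = 14.08 kPa.
q_ult = q·N_q + 0.5·γ·B·N_γ·s_γ
     = 14.08 × 31.3 + 0.5 × 17.6 × 2.56 × 44.4 × 0.6
     = 440.7 + 600.15 = 1040.8 kPa.
Gross allowable pressure q_all = 1040.8 / 3 = 346.95 kPa.
Footing area = 5.1472 m², so allowable column load = 346.95 × 5.1472 = 1785.8 kN.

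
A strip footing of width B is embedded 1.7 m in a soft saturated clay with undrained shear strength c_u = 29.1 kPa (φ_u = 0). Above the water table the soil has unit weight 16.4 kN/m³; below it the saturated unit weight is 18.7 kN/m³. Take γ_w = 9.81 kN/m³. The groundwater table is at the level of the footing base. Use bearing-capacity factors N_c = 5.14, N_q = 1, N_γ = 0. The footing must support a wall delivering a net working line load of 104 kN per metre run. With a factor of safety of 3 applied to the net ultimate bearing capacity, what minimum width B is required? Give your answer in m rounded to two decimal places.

Effective surcharge at the founding depth q = γ·D_f = 16.4 × 1.7 = 27.88 kPa.
q_ult = c·N_c + q·N_q
     = 29.1 × 5.14 + 27.88 × 1
     = 149.57 + 27.88 = 177.45 kPa.
For φ = 0 the ½γBN_γ term vanishes, so q_ult is independent of B. q_net = 177.45 − 27.88 = 149.57 kPa; q_all(net) = 149.57/3 = 49.858 kPa.
Required width B = w / q_all(net) = 104 / 49.858 = 2.086 m.

B = 2.09 m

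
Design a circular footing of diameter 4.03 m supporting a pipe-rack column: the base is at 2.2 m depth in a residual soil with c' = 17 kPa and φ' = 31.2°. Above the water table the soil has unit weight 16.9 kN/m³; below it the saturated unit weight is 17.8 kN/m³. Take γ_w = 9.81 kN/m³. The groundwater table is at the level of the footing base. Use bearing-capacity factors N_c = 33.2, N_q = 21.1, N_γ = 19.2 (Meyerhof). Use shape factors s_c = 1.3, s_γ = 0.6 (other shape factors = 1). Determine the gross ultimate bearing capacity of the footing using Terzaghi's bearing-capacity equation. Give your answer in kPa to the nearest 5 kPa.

q_ult ≈ 1705 kPa

Overburden at base level: q = 16.9 × 2.2 = 37.18 kPa.
Below the base the soil is submerged, so the ½γBN_γ term uses γ' = 17.8 − 9.81 = 7.99 kN/m³.
Cohesion term c·N_c·s_c = 17 × 33.2 × 1.3 = 733.72 kPa; surcharge term q·N_q = 37.18 × 21.1 = 784.5 kPa; self-weight term 0.5·γ·B·N_γ·s_γ = 0.5 × 7.99 × 4.03 × 19.2 × 0.6 = 185.47 kPa.
q_ult = 733.72 + 784.5 + 185.47 = 1703.7 kPa.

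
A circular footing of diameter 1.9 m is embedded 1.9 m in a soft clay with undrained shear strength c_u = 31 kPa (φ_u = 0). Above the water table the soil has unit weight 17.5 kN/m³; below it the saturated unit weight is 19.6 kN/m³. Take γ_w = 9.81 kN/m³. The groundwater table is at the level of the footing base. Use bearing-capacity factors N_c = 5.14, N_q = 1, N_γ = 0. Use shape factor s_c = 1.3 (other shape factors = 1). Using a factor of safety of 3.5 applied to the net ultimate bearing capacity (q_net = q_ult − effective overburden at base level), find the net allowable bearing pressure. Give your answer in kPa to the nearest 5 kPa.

q_all(net) ≈ 60 kPa

Overburden at base level: q = 17.5 × 1.9 = 33.25 kPa.
Cohesion term c·N_c·s_c = 31 × 5.14 × 1.3 = 207.14 kPa; surcharge term q·N_q = 33.25 × 1 = 33.25 kPa.
q_ult = 207.14 + 33.25 = 240.39 kPa.
Net ultimate: q_net = 240.39 − 33.25 = 207.14 kPa.
q_all(net) = 207.14 / 3.5 = 59.183 kPa.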